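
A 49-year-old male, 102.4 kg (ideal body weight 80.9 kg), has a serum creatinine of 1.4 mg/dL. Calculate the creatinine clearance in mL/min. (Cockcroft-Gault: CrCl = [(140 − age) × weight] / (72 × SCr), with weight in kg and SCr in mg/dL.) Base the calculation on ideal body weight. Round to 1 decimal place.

CrCl = (140 − 49) × 80.9 / (72 × 1.4) = 7361.9 / 100.80 ≈ 73.0 mL/min

73.0 mL/min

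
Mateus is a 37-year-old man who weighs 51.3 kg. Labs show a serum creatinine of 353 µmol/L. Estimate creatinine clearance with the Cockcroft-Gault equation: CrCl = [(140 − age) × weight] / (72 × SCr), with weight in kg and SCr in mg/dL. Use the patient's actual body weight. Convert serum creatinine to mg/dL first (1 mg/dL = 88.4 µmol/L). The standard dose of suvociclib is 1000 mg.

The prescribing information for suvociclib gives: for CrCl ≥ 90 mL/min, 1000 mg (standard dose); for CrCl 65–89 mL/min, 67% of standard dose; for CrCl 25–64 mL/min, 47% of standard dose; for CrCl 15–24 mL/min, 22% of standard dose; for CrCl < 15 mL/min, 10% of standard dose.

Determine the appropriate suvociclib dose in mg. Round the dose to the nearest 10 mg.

SCr = 353 / 88.4 = 3.993 mg/dL
CrCl = (140 − 37) × 51.3 / (72 × 3.993) = 5283.9 / 287.50 ≈ 18.4 mL/min
CrCl ≈ 18 mL/min → bracket 15–24 mL/min.
22% of 1000 mg = 220 mg

220 mg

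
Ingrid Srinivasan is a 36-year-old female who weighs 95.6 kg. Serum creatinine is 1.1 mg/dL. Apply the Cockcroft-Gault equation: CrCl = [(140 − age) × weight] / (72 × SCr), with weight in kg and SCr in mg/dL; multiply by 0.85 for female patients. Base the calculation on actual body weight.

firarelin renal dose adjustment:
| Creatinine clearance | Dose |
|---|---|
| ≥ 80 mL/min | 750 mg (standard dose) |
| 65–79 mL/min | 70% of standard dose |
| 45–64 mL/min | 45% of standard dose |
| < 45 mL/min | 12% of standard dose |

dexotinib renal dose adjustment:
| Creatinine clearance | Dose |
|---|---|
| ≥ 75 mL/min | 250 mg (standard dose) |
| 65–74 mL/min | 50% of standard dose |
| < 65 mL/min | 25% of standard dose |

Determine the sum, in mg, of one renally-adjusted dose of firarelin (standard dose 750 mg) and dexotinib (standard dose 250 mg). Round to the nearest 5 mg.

CrCl = (140 − 36) × 95.6 / (72 × 1.1) × 0.85 = 9942.4 / 79.20 × 0.85 ≈ 106.7 mL/min
CrCl ≈ 107 mL/min.
firarelin: ≥ 80 mL/min → 100% of 750 mg = 750 mg.
dexotinib: ≥ 75 mL/min → 100% of 250 mg = 250 mg.
Total = 750 + 250 = 1000 mg.

1000 mg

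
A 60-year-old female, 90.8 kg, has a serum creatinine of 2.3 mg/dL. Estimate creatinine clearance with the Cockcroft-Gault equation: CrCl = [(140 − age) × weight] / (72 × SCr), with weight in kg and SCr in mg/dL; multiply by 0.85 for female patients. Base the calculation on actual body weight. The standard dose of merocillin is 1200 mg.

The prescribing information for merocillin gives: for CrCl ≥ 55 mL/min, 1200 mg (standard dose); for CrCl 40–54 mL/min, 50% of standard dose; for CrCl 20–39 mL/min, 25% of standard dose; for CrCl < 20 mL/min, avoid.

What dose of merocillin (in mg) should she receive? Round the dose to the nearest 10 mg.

300 mg

CrCl = (140 − 60) × 90.8 / (72 × 2.3) × 0.85 = 7264.0 / 165.60 × 0.85 ≈ 37.3 mL/min
CrCl ≈ 37 mL/min → bracket 20–39 mL/min.
25% of 1200 mg = 300 mg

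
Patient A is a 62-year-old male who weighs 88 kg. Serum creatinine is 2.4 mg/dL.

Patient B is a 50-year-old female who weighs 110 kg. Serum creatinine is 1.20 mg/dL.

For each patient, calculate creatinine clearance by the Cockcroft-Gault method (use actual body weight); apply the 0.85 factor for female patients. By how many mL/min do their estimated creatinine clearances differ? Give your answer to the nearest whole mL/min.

Patient A: CrCl = (140 − 62) × 88 / (72 × 2.4) = 6864.0 / 172.80 ≈ 39.7 mL/min
Patient B: CrCl = (140 − 50) × 110 / (72 × 1.2) × 0.85 = 9900.0 / 86.40 × 0.85 ≈ 97.4 mL/min
|39.7 − 97.4| = 57.7 mL/min

58 mL/min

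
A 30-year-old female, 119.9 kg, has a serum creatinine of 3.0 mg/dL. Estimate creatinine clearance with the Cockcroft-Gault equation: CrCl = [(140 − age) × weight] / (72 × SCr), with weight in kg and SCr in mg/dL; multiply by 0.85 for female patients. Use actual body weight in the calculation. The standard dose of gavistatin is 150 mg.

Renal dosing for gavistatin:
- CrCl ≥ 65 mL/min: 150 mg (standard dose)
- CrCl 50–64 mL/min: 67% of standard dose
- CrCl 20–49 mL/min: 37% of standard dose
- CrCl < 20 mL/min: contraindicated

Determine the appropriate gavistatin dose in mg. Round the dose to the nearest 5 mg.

100 mg

CrCl = (140 − 30) × 119.9 / (72 × 3) × 0.85 = 13189.0 / 216.00 × 0.85 ≈ 51.9 mL/min
CrCl ≈ 52 mL/min → bracket 50–64 mL/min.
67% of 150 mg = 100.5 mg → 100 mg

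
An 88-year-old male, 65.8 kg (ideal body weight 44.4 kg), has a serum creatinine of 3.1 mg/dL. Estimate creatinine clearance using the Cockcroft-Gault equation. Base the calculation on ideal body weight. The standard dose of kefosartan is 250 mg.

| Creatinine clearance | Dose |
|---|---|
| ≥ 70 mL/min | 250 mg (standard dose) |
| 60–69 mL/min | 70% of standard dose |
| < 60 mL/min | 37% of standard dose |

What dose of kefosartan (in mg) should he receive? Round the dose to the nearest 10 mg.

90 mg

CrCl = (140 − 88) × 44.4 / (72 × 3.1) = 2308.8 / 223.20 ≈ 10.3 mL/min
CrCl ≈ 10 mL/min → bracket < 60 mL/min.
37% of 250 mg = 92.5 mg → 90 mg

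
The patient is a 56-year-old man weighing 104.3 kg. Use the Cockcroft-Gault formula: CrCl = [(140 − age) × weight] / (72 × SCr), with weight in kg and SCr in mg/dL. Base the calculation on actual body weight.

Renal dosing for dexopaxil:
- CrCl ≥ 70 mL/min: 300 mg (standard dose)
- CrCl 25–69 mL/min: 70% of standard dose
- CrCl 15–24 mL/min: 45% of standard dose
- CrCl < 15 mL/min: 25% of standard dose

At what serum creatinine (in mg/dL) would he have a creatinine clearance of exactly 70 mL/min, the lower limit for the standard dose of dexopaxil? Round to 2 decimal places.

1.74 mg/dL

Standard dose requires CrCl ≥ 70 mL/min.
Set (140 − 56) × 104.3 / (72 × SCr) = 70
SCr = (140 − 56) × 104.3 / (72 × 70) = 1.738 mg/dL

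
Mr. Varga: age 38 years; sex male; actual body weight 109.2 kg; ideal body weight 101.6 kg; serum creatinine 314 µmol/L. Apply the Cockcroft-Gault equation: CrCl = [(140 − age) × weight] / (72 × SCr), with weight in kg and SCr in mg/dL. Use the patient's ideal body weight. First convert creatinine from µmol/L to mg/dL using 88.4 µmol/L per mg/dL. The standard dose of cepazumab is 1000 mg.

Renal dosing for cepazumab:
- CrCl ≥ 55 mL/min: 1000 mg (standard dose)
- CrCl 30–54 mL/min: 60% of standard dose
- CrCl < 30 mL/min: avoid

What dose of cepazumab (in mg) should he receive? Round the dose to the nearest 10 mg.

600 mg

SCr = 314 / 88.4 = 3.552 mg/dL
CrCl = (140 − 38) × 101.6 / (72 × 3.552) = 10363.2 / 255.74 ≈ 40.5 mL/min
CrCl ≈ 41 mL/min → bracket 30–54 mL/min.
60% of 1000 mg = 600 mg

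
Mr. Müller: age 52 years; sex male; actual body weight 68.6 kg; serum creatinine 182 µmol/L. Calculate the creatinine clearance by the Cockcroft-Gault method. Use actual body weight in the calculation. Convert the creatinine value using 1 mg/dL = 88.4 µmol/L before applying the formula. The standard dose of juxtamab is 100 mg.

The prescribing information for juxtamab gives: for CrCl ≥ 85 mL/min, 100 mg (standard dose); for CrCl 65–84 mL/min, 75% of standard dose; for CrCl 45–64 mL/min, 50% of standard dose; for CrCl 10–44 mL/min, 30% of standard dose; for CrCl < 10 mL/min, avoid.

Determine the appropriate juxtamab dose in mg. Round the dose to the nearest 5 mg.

SCr = 182 / 88.4 = 2.059 mg/dL
CrCl = (140 − 52) × 68.6 / (72 × 2.059) = 6036.8 / 148.25 ≈ 40.7 mL/min
CrCl ≈ 41 mL/min → bracket 10–44 mL/min.
30% of 100 mg = 30 mg

30 mg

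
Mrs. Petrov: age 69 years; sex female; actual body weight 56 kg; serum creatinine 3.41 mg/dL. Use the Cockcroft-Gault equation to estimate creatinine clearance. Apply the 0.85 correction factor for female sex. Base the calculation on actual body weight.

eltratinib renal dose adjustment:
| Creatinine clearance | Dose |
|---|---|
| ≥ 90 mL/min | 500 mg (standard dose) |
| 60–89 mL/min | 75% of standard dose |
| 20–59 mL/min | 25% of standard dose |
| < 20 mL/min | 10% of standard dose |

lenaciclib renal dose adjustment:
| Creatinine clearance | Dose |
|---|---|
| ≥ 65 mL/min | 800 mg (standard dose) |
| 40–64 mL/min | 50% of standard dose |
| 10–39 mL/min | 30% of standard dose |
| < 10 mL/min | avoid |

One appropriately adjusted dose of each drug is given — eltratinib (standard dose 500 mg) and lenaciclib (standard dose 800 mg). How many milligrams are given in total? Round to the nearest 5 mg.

CrCl = (140 − 69) × 56 / (72 × 3.41) × 0.85 = 3976.0 / 245.52 × 0.85 ≈ 13.8 mL/min
CrCl ≈ 14 mL/min.
eltratinib: < 20 mL/min → 10% of 500 mg = 50 mg.
lenaciclib: 10–39 mL/min → 30% of 800 mg = 240 mg.
Total = 50 + 240 = 290 mg.

290 mg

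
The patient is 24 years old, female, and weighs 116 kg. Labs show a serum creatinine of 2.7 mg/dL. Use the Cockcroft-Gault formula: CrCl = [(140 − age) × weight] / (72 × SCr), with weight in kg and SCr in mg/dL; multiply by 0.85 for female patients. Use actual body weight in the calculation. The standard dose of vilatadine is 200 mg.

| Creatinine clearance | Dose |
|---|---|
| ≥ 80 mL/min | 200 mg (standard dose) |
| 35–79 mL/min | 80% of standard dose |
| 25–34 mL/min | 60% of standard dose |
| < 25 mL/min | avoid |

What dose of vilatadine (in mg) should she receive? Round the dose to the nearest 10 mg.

160 mg

CrCl = (140 − 24) × 116 / (72 × 2.7) × 0.85 = 13456.0 / 194.40 × 0.85 ≈ 58.8 mL/min
CrCl ≈ 59 mL/min → bracket 35–79 mL/min.
80% of 200 mg = 160 mg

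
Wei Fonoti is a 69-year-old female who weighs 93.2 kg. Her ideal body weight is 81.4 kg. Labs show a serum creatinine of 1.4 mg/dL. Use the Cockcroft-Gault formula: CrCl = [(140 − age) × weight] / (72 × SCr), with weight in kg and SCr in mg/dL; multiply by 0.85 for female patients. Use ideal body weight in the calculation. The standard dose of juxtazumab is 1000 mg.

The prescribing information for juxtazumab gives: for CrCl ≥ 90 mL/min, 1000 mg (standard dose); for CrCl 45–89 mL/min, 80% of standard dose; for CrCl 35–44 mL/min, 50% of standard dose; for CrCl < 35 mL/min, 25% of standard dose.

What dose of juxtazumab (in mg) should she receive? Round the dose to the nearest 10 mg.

CrCl = (140 − 69) × 81.4 / (72 × 1.4) × 0.85 = 5779.4 / 100.80 × 0.85 ≈ 48.7 mL/min
CrCl ≈ 49 mL/min → bracket 45–89 mL/min.
80% of 1000 mg = 800 mg

800 mg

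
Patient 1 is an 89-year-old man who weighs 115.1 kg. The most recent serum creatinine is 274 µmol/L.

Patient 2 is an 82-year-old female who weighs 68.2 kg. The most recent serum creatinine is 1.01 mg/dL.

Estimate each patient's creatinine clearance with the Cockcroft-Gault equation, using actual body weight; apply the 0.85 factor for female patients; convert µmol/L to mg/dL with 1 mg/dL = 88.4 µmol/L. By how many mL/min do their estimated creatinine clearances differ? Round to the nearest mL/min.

Patient 1: SCr = 274 / 88.4 = 3.1 mg/dL
Patient 1: CrCl = (140 − 89) × 115.1 / (72 × 3.1) = 5870.1 / 223.20 ≈ 26.3 mL/min
Patient 2: CrCl = (140 − 82) × 68.2 / (72 × 1.01) × 0.85 = 3955.6 / 72.72 × 0.85 ≈ 46.2 mL/min
|26.3 − 46.2| = 19.9 mL/min

20 mL/min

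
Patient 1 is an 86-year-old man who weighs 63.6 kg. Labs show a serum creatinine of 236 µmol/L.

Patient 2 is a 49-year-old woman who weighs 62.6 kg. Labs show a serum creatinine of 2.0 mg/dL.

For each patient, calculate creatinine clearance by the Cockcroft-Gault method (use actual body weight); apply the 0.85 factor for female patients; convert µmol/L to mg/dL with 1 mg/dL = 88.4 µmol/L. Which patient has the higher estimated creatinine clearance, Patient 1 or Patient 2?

Patient 1: SCr = 236 / 88.4 = 2.67 mg/dL
Patient 1: CrCl = (140 − 86) × 63.6 / (72 × 2.67) = 3434.4 / 192.24 ≈ 17.9 mL/min
Patient 2: CrCl = (140 − 49) × 62.6 / (72 × 2) × 0.85 = 5696.6 / 144.00 × 0.85 ≈ 33.6 mL/min
17.9 vs 33.6 mL/min → Patient 2 is higher.

Patient 2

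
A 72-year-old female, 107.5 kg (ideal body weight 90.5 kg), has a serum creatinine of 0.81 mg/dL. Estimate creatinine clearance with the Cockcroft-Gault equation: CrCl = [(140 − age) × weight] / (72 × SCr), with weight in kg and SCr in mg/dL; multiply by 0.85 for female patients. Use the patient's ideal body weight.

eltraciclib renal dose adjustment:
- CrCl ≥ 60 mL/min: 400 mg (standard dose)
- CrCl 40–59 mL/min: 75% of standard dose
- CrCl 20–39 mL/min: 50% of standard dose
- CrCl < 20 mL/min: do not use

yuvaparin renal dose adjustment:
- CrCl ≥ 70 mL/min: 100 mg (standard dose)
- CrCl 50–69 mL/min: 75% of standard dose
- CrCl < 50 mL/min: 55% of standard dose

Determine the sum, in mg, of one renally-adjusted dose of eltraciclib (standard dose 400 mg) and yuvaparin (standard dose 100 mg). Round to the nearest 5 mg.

CrCl = (140 − 72) × 90.5 / (72 × 0.81) × 0.85 = 6154.0 / 58.32 × 0.85 ≈ 89.7 mL/min
CrCl ≈ 90 mL/min.
eltraciclib: ≥ 60 mL/min → 100% of 400 mg = 400 mg.
yuvaparin: ≥ 70 mL/min → 100% of 100 mg = 100 mg.
Total = 400 + 100 = 500 mg.

500 mg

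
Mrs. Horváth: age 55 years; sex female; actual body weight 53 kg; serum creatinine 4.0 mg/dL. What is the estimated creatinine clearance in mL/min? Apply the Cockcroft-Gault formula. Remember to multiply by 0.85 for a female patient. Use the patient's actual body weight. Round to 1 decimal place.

CrCl = (140 − 55) × 53 / (72 × 4) × 0.85 = 4505.0 / 288.00 × 0.85 ≈ 13.3 mL/min

13.3 mL/min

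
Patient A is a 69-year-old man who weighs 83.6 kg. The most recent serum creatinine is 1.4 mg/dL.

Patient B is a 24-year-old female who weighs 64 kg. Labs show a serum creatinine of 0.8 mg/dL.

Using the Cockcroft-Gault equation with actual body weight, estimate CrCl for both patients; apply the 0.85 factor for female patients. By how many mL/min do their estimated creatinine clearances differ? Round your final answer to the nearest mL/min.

51 mL/min

Patient A: CrCl = (140 − 69) × 83.6 / (72 × 1.4) = 5935.6 / 100.80 ≈ 58.9 mL/min
Patient B: CrCl = (140 − 24) × 64 / (72 × 0.8) × 0.85 = 7424.0 / 57.60 × 0.85 ≈ 109.6 mL/min
|58.9 − 109.6| = 50.7 mL/min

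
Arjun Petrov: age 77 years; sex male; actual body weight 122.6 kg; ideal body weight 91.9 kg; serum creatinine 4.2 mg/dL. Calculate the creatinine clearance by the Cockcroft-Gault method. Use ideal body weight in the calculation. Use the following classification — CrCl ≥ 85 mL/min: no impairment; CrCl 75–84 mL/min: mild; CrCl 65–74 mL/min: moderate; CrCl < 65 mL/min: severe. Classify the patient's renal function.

CrCl = (140 − 77) × 91.9 / (72 × 4.2) = 5789.7 / 302.40 ≈ 19.1 mL/min
19 mL/min falls in the 'severe' range.

severe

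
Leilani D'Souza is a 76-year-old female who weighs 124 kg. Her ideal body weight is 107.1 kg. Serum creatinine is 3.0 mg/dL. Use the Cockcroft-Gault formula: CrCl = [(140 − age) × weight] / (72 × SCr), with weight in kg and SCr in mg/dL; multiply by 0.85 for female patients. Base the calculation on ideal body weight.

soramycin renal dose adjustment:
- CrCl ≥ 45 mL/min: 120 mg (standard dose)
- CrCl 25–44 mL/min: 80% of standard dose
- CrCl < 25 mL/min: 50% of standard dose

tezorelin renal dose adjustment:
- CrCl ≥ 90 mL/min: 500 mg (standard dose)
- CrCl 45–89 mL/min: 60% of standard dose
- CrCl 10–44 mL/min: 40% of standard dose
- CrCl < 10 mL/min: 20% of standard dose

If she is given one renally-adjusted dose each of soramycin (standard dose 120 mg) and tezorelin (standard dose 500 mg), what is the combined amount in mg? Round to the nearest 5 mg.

295 mg

CrCl = (140 − 76) × 107.1 / (72 × 3) × 0.85 = 6854.4 / 216.00 × 0.85 ≈ 27.0 mL/min
CrCl ≈ 27 mL/min.
soramycin: 25–44 mL/min → 80% of 120 mg = 96 mg.
tezorelin: 10–44 mL/min → 40% of 500 mg = 200 mg.
Total = 96 + 200 = 296 mg.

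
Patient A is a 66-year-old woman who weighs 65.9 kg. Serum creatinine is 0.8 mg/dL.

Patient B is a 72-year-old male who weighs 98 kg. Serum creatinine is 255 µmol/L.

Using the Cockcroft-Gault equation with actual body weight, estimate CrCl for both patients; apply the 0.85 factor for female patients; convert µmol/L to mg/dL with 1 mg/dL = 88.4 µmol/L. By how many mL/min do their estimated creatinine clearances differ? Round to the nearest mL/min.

40 mL/min

Patient A: CrCl = (140 − 66) × 65.9 / (72 × 0.8) × 0.85 = 4876.6 / 57.60 × 0.85 ≈ 72.0 mL/min
Patient B: SCr = 255 / 88.4 = 2.885 mg/dL
Patient B: CrCl = (140 − 72) × 98 / (72 × 2.885) = 6664.0 / 207.72 ≈ 32.1 mL/min
|72.0 − 32.1| = 39.9 mL/min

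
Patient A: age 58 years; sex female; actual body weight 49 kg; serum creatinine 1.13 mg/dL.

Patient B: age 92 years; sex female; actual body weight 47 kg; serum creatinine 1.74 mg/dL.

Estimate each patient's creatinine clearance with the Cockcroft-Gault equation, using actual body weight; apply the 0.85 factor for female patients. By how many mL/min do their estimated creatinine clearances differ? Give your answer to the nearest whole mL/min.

27 mL/min

Patient A: CrCl = (140 − 58) × 49 / (72 × 1.13) × 0.85 = 4018.0 / 81.36 × 0.85 ≈ 42.0 mL/min
Patient B: CrCl = (140 − 92) × 47 / (72 × 1.74) × 0.85 = 2256.0 / 125.28 × 0.85 ≈ 15.3 mL/min
|42.0 − 15.3| = 26.7 mL/min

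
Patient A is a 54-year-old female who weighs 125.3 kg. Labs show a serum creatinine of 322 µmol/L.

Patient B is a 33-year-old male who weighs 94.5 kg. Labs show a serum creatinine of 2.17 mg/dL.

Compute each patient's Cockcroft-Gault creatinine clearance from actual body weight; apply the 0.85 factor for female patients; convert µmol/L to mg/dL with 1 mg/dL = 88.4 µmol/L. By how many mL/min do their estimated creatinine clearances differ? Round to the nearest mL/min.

Patient A: SCr = 322 / 88.4 = 3.643 mg/dL
Patient A: CrCl = (140 − 54) × 125.3 / (72 × 3.643) × 0.85 = 10775.8 / 262.30 × 0.85 ≈ 34.9 mL/min
Patient B: CrCl = (140 − 33) × 94.5 / (72 × 2.17) = 10111.5 / 156.24 ≈ 64.7 mL/min
|34.9 − 64.7| = 29.8 mL/min

30 mL/min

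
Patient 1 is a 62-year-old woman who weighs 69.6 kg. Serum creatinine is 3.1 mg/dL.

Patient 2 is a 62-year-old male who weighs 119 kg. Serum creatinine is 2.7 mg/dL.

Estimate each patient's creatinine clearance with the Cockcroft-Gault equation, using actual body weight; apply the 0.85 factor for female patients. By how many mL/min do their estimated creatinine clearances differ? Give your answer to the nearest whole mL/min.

Patient 1: CrCl = (140 − 62) × 69.6 / (72 × 3.1) × 0.85 = 5428.8 / 223.20 × 0.85 ≈ 20.7 mL/min
Patient 2: CrCl = (140 − 62) × 119 / (72 × 2.7) = 9282.0 / 194.40 ≈ 47.7 mL/min
|20.7 − 47.7| = 27.0 mL/min

27 mL/min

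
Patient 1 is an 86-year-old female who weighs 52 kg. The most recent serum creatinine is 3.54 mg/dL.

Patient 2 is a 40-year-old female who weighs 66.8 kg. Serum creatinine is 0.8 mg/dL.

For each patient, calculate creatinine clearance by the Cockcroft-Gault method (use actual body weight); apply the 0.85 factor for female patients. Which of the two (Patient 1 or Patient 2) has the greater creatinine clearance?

Patient 1: CrCl = (140 − 86) × 52 / (72 × 3.54) × 0.85 = 2808.0 / 254.88 × 0.85 ≈ 9.4 mL/min
Patient 2: CrCl = (140 − 40) × 66.8 / (72 × 0.8) × 0.85 = 6680.0 / 57.60 × 0.85 ≈ 98.6 mL/min
9.4 vs 98.6 mL/min → Patient 2 is higher.

Patient 2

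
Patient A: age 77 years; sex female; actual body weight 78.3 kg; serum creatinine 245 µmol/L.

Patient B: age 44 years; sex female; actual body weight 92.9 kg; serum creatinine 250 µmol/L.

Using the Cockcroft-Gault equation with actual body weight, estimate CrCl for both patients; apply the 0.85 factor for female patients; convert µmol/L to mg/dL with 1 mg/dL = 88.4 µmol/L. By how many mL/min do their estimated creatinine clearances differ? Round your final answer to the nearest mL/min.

Patient A: SCr = 245 / 88.4 = 2.771 mg/dL
Patient A: CrCl = (140 − 77) × 78.3 / (72 × 2.771) × 0.85 = 4932.9 / 199.51 × 0.85 ≈ 21.0 mL/min
Patient B: SCr = 250 / 88.4 = 2.828 mg/dL
Patient B: CrCl = (140 − 44) × 92.9 / (72 × 2.828) × 0.85 = 8918.4 / 203.62 × 0.85 ≈ 37.2 mL/min
|21.0 − 37.2| = 16.2 mL/min

16 mL/min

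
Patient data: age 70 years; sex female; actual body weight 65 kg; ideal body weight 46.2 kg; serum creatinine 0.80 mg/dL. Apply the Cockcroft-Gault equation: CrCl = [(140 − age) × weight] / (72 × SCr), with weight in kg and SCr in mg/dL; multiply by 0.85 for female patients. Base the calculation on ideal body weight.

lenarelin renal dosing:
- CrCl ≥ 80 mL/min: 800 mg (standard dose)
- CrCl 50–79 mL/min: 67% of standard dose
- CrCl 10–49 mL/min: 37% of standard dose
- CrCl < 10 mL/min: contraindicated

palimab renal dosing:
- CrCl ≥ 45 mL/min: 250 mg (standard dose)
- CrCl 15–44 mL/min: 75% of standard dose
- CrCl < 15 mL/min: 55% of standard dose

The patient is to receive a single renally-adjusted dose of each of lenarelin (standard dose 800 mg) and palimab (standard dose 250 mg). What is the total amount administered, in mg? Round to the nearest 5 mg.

545 mg

CrCl = (140 − 70) × 46.2 / (72 × 0.8) × 0.85 = 3234.0 / 57.60 × 0.85 ≈ 47.7 mL/min
CrCl ≈ 48 mL/min.
lenarelin: 10–49 mL/min → 37% of 800 mg = 296 mg.
palimab: ≥ 45 mL/min → 100% of 250 mg = 250 mg.
Total = 296 + 250 = 546 mg.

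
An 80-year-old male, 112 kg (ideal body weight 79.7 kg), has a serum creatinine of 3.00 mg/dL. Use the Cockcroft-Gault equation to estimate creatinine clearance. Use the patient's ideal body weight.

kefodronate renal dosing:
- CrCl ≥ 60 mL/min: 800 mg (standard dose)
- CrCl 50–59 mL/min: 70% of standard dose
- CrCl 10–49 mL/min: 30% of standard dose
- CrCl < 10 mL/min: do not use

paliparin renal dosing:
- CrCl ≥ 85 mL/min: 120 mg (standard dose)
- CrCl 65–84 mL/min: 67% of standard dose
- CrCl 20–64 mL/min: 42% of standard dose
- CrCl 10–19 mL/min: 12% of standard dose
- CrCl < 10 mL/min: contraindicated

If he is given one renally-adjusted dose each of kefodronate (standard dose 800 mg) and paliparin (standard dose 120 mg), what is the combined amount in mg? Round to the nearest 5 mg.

CrCl = (140 − 80) × 79.7 / (72 × 3) = 4782.0 / 216.00 ≈ 22.1 mL/min
CrCl ≈ 22 mL/min.
kefodronate: 10–49 mL/min → 30% of 800 mg = 240 mg.
paliparin: 20–64 mL/min → 42% of 120 mg = 50.4 mg.
Total = 240 + 50.4 = 290.4 mg.

290 mg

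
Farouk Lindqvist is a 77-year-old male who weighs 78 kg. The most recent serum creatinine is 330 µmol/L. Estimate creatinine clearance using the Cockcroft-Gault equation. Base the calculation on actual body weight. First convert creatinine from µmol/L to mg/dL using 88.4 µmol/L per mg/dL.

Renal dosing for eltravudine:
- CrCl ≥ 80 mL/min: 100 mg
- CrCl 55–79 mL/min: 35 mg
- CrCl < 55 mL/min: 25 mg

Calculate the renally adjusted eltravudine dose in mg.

25 mg

SCr = 330 / 88.4 = 3.733 mg/dL
CrCl = (140 − 77) × 78 / (72 × 3.733) = 4914.0 / 268.78 ≈ 18.3 mL/min
CrCl ≈ 18 mL/min → bracket < 55 mL/min.
Dose for this bracket: 25 mg.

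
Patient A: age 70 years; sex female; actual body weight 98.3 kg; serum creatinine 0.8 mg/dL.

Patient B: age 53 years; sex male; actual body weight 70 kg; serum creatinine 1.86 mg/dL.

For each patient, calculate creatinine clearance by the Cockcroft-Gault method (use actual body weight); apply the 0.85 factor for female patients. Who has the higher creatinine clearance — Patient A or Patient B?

Patient A: CrCl = (140 − 70) × 98.3 / (72 × 0.8) × 0.85 = 6881.0 / 57.60 × 0.85 ≈ 101.5 mL/min
Patient B: CrCl = (140 − 53) × 70 / (72 × 1.86) = 6090.0 / 133.92 ≈ 45.5 mL/min
101.5 vs 45.5 mL/min → Patient A is higher.

Patient A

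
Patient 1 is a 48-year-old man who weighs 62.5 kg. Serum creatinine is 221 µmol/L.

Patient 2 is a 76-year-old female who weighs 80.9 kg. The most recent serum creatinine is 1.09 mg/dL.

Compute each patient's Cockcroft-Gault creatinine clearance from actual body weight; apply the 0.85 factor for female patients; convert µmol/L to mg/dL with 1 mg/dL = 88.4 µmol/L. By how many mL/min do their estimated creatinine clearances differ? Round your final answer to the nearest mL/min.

24 mL/min

Patient 1: SCr = 221 / 88.4 = 2.5 mg/dL
Patient 1: CrCl = (140 − 48) × 62.5 / (72 × 2.5) = 5750.0 / 180.00 ≈ 31.9 mL/min
Patient 2: CrCl = (140 − 76) × 80.9 / (72 × 1.09) × 0.85 = 5177.6 / 78.48 × 0.85 ≈ 56.1 mL/min
|31.9 − 56.1| = 24.2 mL/min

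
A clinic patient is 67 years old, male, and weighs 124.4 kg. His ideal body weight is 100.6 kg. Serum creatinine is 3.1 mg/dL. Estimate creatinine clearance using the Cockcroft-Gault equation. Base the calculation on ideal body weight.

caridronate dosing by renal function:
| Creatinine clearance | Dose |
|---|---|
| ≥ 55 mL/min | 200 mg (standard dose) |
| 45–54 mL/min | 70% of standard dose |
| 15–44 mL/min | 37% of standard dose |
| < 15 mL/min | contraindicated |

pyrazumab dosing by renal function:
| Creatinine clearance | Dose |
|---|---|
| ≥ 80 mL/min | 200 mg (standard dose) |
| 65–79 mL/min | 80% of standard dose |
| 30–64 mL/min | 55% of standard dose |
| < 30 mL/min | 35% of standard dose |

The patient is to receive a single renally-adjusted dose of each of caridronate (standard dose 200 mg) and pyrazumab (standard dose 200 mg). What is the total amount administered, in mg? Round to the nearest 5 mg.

185 mg

CrCl = (140 − 67) × 100.6 / (72 × 3.1) = 7343.8 / 223.20 ≈ 32.9 mL/min
CrCl ≈ 33 mL/min.
caridronate: 15–44 mL/min → 37% of 200 mg = 74 mg.
pyrazumab: 30–64 mL/min → 55% of 200 mg = 110 mg.
Total = 74 + 110 = 184 mg.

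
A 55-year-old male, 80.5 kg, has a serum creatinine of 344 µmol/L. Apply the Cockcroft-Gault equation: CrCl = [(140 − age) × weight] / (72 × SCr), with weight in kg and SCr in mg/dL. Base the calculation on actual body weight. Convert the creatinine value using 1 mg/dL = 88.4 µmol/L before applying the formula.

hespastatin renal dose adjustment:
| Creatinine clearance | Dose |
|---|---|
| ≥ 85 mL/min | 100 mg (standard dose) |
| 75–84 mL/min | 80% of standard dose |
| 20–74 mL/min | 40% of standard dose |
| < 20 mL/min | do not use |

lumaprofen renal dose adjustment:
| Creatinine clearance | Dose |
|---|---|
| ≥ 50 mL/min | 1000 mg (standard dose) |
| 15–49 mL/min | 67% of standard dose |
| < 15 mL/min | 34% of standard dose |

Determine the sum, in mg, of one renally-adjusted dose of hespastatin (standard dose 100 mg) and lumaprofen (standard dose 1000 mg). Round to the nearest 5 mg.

710 mg

SCr = 344 / 88.4 = 3.891 mg/dL
CrCl = (140 − 55) × 80.5 / (72 × 3.891) = 6842.5 / 280.15 ≈ 24.4 mL/min
CrCl ≈ 24 mL/min.
hespastatin: 20–74 mL/min → 40% of 100 mg = 40 mg.
lumaprofen: 15–49 mL/min → 67% of 1000 mg = 670 mg.
Total = 40 + 670 = 710 mg.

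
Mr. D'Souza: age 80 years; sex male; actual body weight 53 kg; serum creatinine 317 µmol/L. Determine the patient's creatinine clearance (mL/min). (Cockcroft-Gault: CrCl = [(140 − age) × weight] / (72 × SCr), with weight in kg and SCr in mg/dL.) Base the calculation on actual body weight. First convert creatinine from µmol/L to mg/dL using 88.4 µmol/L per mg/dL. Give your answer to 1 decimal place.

12.3 mL/min

SCr = 317 / 88.4 = 3.586 mg/dL
CrCl = (140 − 80) × 53 / (72 × 3.586) = 3180.0 / 258.19 ≈ 12.3 mL/min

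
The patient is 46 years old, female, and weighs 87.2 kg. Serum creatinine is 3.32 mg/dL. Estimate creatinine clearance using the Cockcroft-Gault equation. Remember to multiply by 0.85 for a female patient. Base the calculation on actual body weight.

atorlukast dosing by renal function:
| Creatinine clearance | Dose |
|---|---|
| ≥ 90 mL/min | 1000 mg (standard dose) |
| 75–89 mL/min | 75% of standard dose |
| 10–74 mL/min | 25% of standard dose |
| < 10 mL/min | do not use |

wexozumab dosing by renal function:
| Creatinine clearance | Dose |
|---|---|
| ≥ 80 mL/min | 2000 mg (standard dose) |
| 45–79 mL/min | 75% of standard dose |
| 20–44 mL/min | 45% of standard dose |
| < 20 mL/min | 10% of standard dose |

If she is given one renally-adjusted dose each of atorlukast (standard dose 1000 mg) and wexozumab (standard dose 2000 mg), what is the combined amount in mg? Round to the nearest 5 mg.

CrCl = (140 − 46) × 87.2 / (72 × 3.32) × 0.85 = 8196.8 / 239.04 × 0.85 ≈ 29.1 mL/min
CrCl ≈ 29 mL/min.
atorlukast: 10–74 mL/min → 25% of 1000 mg = 250 mg.
wexozumab: 20–44 mL/min → 45% of 2000 mg = 900 mg.
Total = 250 + 900 = 1150 mg.

1150 mg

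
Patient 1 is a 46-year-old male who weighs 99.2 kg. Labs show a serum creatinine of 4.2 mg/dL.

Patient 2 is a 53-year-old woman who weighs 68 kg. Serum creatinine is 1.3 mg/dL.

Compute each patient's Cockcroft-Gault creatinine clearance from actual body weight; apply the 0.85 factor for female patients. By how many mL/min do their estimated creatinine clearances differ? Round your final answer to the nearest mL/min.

23 mL/min

Patient 1: CrCl = (140 − 46) × 99.2 / (72 × 4.2) = 9324.8 / 302.40 ≈ 30.8 mL/min
Patient 2: CrCl = (140 − 53) × 68 / (72 × 1.3) × 0.85 = 5916.0 / 93.60 × 0.85 ≈ 53.7 mL/min
|30.8 − 53.7| = 22.9 mL/min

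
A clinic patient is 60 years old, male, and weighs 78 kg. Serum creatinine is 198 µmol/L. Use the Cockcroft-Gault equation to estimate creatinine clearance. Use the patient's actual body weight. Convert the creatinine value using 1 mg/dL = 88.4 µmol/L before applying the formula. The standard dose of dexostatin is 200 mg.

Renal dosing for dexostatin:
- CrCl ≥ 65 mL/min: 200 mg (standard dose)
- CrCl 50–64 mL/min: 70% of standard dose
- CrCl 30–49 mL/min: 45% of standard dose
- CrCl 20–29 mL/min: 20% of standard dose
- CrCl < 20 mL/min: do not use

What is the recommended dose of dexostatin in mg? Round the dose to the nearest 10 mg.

SCr = 198 / 88.4 = 2.24 mg/dL
CrCl = (140 − 60) × 78 / (72 × 2.24) = 6240.0 / 161.28 ≈ 38.7 mL/min
CrCl ≈ 39 mL/min → bracket 30–49 mL/min.
45% of 200 mg = 90 mg

90 mg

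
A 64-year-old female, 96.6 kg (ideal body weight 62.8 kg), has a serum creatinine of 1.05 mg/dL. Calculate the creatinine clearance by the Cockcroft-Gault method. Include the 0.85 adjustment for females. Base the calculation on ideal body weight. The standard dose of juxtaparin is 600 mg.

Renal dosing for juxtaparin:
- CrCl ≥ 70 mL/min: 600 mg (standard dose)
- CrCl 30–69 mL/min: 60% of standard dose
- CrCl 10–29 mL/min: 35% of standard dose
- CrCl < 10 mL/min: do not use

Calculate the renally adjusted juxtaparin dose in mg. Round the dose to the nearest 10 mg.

CrCl = (140 − 64) × 62.8 / (72 × 1.05) × 0.85 = 4772.8 / 75.60 × 0.85 ≈ 53.7 mL/min
CrCl ≈ 54 mL/min → bracket 30–69 mL/min.
60% of 600 mg = 360 mg

360 mg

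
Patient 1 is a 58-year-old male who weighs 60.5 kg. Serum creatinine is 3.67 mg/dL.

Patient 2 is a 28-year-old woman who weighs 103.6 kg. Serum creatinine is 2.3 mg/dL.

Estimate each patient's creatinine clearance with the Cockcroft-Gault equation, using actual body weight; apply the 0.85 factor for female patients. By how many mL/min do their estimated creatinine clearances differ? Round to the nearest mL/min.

Patient 1: CrCl = (140 − 58) × 60.5 / (72 × 3.67) = 4961.0 / 264.24 ≈ 18.8 mL/min
Patient 2: CrCl = (140 − 28) × 103.6 / (72 × 2.3) × 0.85 = 11603.2 / 165.60 × 0.85 ≈ 59.6 mL/min
|18.8 − 59.6| = 40.8 mL/min

41 mL/min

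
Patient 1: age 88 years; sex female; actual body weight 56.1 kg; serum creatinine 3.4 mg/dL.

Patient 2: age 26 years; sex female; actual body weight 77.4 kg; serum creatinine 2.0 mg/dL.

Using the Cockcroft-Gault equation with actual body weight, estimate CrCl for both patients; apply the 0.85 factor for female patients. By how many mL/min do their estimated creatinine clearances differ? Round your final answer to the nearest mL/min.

42 mL/min

Patient 1: CrCl = (140 − 88) × 56.1 / (72 × 3.4) × 0.85 = 2917.2 / 244.80 × 0.85 ≈ 10.1 mL/min
Patient 2: CrCl = (140 − 26) × 77.4 / (72 × 2) × 0.85 = 8823.6 / 144.00 × 0.85 ≈ 52.1 mL/min
|10.1 − 52.1| = 42.0 mL/min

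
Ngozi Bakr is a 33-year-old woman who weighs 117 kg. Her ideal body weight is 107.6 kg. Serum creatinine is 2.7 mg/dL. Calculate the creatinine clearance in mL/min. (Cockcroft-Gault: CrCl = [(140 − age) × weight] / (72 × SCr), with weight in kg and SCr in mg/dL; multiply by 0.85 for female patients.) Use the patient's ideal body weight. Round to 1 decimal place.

50.3 mL/min

CrCl = (140 − 33) × 107.6 / (72 × 2.7) × 0.85 = 11513.2 / 194.40 × 0.85 ≈ 50.3 mL/min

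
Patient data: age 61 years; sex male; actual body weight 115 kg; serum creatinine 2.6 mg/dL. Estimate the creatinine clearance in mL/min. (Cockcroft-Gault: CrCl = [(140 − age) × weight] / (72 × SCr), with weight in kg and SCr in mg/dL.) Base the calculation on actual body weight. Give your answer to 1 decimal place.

CrCl = (140 − 61) × 115 / (72 × 2.6) = 9085.0 / 187.20 ≈ 48.5 mL/min

48.5 mL/min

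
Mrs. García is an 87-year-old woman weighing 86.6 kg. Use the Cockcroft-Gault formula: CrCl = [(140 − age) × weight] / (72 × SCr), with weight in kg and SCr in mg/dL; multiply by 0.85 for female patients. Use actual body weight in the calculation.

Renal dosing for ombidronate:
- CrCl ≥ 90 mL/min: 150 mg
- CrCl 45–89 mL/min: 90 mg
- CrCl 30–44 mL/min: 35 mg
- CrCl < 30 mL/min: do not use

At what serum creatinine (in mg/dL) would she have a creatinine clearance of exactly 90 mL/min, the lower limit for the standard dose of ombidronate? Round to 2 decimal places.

Standard dose requires CrCl ≥ 90 mL/min.
Set (140 − 87) × 86.6 × 0.85 / (72 × SCr) = 90
SCr = (140 − 87) × 86.6 × 0.85 / (72 × 90) = 0.602 mg/dL

0.60 mg/dL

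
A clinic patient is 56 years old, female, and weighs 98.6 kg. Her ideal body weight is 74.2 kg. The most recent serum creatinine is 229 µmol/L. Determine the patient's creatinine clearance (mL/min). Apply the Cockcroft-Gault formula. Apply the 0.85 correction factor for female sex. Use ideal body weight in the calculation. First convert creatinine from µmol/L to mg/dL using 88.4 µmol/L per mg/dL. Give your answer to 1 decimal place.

SCr = 229 / 88.4 = 2.59 mg/dL
CrCl = (140 − 56) × 74.2 / (72 × 2.59) × 0.85 = 6232.8 / 186.48 × 0.85 ≈ 28.4 mL/min

28.4 mL/min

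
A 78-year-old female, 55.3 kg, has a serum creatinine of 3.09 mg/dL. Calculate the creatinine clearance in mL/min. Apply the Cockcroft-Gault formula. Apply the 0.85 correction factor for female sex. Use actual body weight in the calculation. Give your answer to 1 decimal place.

CrCl = (140 − 78) × 55.3 / (72 × 3.09) × 0.85 = 3428.6 / 222.48 × 0.85 ≈ 13.1 mL/min

13.1 mL/min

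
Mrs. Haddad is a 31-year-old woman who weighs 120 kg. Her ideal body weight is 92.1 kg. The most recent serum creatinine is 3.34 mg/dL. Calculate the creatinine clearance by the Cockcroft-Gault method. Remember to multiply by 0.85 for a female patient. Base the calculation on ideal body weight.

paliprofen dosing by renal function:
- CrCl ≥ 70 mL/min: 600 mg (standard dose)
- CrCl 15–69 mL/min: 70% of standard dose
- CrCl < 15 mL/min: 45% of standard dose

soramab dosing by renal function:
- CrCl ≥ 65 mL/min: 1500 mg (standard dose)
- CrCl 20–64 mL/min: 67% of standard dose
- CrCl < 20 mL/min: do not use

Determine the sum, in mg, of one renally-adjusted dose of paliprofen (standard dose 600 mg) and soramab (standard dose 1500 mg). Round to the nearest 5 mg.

CrCl = (140 − 31) × 92.1 / (72 × 3.34) × 0.85 = 10038.9 / 240.48 × 0.85 ≈ 35.5 mL/min
CrCl ≈ 35 mL/min.
paliprofen: 15–69 mL/min → 70% of 600 mg = 420 mg.
soramab: 20–64 mL/min → 67% of 1500 mg = 1005 mg.
Total = 420 + 1005 = 1425 mg.

1425 mg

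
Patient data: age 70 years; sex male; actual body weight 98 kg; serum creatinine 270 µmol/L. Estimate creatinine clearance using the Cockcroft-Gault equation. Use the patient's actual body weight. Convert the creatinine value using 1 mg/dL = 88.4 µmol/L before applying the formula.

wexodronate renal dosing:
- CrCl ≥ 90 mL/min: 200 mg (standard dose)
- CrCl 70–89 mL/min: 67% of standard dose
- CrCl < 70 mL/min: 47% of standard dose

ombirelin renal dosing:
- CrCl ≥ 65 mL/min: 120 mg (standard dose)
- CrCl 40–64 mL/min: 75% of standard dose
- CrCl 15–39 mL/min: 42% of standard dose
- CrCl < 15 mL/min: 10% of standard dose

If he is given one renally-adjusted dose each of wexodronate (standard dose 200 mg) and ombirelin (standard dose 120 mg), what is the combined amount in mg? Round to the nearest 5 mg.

145 mg

SCr = 270 / 88.4 = 3.054 mg/dL
CrCl = (140 − 70) × 98 / (72 × 3.054) = 6860.0 / 219.89 ≈ 31.2 mL/min
CrCl ≈ 31 mL/min.
wexodronate: < 70 mL/min → 47% of 200 mg = 94 mg.
ombirelin: 15–39 mL/min → 42% of 120 mg = 50.4 mg.
Total = 94 + 50.4 = 144.4 mg.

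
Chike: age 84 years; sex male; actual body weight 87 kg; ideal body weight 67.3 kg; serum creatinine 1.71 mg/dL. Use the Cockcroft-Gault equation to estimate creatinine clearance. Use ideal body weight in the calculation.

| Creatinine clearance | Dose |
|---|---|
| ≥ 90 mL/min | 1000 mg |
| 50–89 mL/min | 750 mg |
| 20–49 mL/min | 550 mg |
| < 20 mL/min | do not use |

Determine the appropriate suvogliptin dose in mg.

550 mg

CrCl = (140 − 84) × 67.3 / (72 × 1.71) = 3768.8 / 123.12 ≈ 30.6 mL/min
CrCl ≈ 31 mL/min → bracket 20–49 mL/min.
Dose for this bracket: 550 mg.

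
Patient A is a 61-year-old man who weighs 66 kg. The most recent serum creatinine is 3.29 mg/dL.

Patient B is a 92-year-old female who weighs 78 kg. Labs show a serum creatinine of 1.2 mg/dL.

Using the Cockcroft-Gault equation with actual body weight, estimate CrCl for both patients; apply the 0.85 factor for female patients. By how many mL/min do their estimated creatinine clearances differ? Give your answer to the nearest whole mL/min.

15 mL/min

Patient A: CrCl = (140 − 61) × 66 / (72 × 3.29) = 5214.0 / 236.88 ≈ 22.0 mL/min
Patient B: CrCl = (140 − 92) × 78 / (72 × 1.2) × 0.85 = 3744.0 / 86.40 × 0.85 ≈ 36.8 mL/min
|22.0 − 36.8| = 14.8 mL/min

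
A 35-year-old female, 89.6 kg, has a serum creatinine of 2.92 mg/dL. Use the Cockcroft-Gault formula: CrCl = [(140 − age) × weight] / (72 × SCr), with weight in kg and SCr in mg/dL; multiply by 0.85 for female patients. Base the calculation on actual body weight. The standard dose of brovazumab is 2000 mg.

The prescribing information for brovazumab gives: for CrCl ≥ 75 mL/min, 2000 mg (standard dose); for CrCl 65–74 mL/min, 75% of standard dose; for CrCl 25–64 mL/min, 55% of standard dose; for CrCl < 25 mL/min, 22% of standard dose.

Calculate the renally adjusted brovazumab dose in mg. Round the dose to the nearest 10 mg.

1100 mg

CrCl = (140 − 35) × 89.6 / (72 × 2.92) × 0.85 = 9408.0 / 210.24 × 0.85 ≈ 38.0 mL/min
CrCl ≈ 38 mL/min → bracket 25–64 mL/min.
55% of 2000 mg = 1100 mg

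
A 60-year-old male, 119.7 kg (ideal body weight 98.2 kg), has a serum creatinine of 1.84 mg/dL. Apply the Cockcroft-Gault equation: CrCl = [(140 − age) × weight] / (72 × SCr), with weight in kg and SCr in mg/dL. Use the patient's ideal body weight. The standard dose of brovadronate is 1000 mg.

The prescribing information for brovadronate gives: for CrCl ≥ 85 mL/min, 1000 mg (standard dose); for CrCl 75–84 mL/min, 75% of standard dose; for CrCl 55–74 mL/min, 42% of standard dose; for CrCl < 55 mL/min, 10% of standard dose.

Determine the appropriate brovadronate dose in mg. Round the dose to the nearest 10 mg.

420 mg

CrCl = (140 − 60) × 98.2 / (72 × 1.84) = 7856.0 / 132.48 ≈ 59.3 mL/min
CrCl ≈ 59 mL/min → bracket 55–74 mL/min.
42% of 1000 mg = 420 mg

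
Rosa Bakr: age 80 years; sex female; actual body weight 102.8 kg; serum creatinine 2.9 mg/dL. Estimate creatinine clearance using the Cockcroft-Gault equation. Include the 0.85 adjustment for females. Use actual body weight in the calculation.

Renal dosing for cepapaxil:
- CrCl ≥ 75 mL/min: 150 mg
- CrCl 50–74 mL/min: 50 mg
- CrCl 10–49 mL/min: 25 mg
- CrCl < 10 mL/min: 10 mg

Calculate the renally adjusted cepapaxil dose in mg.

CrCl = (140 − 80) × 102.8 / (72 × 2.9) × 0.85 = 6168.0 / 208.80 × 0.85 ≈ 25.1 mL/min
CrCl ≈ 25 mL/min → bracket 10–49 mL/min.
Dose for this bracket: 25 mg.

25 mg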